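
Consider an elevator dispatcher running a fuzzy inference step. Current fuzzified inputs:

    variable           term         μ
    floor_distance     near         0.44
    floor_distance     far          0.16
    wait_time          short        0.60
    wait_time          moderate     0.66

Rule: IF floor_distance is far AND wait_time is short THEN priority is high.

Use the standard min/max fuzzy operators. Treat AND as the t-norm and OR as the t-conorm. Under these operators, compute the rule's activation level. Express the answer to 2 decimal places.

0.16

firing strength: far=0.16, short=0.60; AND[min(a, b)] → w = 0.16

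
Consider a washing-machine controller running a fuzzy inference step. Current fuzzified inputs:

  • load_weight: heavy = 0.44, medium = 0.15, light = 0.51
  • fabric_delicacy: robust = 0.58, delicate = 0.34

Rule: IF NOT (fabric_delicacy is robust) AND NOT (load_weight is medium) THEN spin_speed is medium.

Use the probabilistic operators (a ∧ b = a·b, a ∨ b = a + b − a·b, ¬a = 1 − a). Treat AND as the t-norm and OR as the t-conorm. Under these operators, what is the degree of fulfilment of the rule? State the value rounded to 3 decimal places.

0.357

firing strength: ¬robust=1−0.58=0.42, ¬medium=1−0.15=0.85; AND[a·b] → w = 0.3570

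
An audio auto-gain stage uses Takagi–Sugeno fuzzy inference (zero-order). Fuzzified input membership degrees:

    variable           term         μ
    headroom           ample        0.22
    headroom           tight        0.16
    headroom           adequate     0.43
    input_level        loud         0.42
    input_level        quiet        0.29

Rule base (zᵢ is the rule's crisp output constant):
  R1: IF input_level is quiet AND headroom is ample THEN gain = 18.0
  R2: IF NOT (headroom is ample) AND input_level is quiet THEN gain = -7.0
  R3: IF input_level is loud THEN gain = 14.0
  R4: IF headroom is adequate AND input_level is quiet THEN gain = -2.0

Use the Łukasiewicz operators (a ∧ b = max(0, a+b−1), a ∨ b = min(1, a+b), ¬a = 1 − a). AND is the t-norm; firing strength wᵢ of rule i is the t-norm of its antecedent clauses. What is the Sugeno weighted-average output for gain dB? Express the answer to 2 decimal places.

R1 (z=18.0): quiet=0.29, ample=0.22; AND[max(0, a+b−1)] → w = 0.00
R2 (z=-7.0): ¬ample=1−0.22=0.78, quiet=0.29; AND[max(0, a+b−1)] → w = 0.07
R3 (z=14.0): loud=0.42 → w = 0.42
R4 (z=-2.0): adequate=0.43, quiet=0.29; AND[max(0, a+b−1)] → w = 0.00
Weighted average = (0.00·18.0 + 0.07·-7.0 + 0.42·14.0 + 0.00·-2.0) / (0.00 + 0.07 + 0.42 + 0.00)
  = 5.3900 / 0.4900 = 11.00

11.00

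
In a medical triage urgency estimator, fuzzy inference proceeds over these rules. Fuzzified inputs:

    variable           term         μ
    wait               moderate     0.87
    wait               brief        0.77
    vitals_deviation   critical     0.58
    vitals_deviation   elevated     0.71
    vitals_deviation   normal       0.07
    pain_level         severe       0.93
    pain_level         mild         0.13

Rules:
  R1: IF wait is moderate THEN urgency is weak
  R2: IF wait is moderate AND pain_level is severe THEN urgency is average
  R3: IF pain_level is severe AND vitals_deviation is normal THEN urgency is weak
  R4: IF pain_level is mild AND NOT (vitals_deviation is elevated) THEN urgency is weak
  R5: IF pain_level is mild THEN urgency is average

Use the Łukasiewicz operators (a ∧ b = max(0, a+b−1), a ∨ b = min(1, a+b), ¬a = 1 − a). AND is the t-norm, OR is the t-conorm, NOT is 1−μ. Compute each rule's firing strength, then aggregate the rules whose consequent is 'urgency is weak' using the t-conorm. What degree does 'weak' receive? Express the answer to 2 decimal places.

R1: moderate=0.87 → w = 0.87
R2: moderate=0.87, severe=0.93; AND[max(0, a+b−1)] → w = 0.80
R3: severe=0.93, normal=0.07; AND[max(0, a+b−1)] → w = 0.00
R4: mild=0.13, ¬elevated=1−0.71=0.29; AND[max(0, a+b−1)] → w = 0.00
R5: mild=0.13 → w = 0.13
Rules with consequent 'weak': {R1, R3, R4} → strengths 0.87, 0.00, 0.00
Aggregate via t-conorm [min(1, a+b)]: 0.87

0.87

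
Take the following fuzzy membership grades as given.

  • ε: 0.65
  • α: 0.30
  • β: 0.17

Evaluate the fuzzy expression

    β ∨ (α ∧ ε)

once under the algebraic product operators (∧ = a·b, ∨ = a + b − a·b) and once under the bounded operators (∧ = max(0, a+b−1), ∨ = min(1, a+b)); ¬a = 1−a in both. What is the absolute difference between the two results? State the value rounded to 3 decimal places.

0.162

Under algebraic product:
  α ∧ ε = a·b on (0.3000, 0.6500) = 0.1950
  β ∨ (α ∧ ε) = a + b − a·b on (0.1700, 0.1950) = 0.3318
  → value = 0.3318
Under bounded:
  α ∧ ε = max(0, a+b−1) on (0.30, 0.65) = 0.00
  β ∨ (α ∧ ε) = min(1, a+b) on (0.17, 0.00) = 0.17
  → value = 0.1700
|0.3318 − 0.1700| = 0.162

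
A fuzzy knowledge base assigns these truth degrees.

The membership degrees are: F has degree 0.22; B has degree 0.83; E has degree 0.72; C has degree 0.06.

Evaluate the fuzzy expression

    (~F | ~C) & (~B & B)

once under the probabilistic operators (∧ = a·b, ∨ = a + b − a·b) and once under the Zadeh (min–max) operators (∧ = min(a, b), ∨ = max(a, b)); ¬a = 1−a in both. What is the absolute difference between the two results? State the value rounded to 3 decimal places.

0.031

Under probabilistic:
  ~F = 1 − 0.2200 = 0.7800
  ~C = 1 − 0.0600 = 0.9400
  ~F | ~C = a + b − a·b on (0.7800, 0.9400) = 0.9868
  ~B = 1 − 0.8300 = 0.1700
  ~B & B = a·b on (0.1700, 0.8300) = 0.1411
  (~F | ~C) & (~B & B) = a·b on (0.9868, 0.1411) = 0.1392
  → value = 0.1392
Under Zadeh (min–max):
  ~F = 1 − 0.22 = 0.78
  ~C = 1 − 0.06 = 0.94
  ~F | ~C = max(a, b) on (0.78, 0.94) = 0.94
  ~B = 1 − 0.83 = 0.17
  ~B & B = min(a, b) on (0.17, 0.83) = 0.17
  (~F | ~C) & (~B & B) = min(a, b) on (0.94, 0.17) = 0.17
  → value = 0.1700
|0.1392 − 0.1700| = 0.031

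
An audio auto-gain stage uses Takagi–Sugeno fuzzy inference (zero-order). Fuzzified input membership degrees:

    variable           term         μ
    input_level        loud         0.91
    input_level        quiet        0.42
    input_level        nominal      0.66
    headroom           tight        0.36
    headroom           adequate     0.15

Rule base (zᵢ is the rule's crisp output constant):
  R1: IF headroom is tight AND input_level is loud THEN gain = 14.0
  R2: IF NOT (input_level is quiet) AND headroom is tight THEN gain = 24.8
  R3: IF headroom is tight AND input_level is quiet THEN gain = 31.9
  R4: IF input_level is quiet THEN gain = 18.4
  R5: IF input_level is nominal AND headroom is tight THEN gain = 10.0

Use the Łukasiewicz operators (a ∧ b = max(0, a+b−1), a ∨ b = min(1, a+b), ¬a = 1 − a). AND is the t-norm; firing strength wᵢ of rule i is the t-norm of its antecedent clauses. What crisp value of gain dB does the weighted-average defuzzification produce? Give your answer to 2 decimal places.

16.49

R1 (z=14.0): tight=0.36, loud=0.91; AND[max(0, a+b−1)] → w = 0.27
R2 (z=24.8): ¬quiet=1−0.42=0.58, tight=0.36; AND[max(0, a+b−1)] → w = 0.00
R3 (z=31.9): tight=0.36, quiet=0.42; AND[max(0, a+b−1)] → w = 0.00
R4 (z=18.4): quiet=0.42 → w = 0.42
R5 (z=10.0): nominal=0.66, tight=0.36; AND[max(0, a+b−1)] → w = 0.02
Weighted average = (0.27·14.0 + 0.00·24.8 + 0.00·31.9 + 0.42·18.4 + 0.02·10.0) / (0.27 + 0.00 + 0.00 + 0.42 + 0.02)
  = 11.7080 / 0.7100 = 16.49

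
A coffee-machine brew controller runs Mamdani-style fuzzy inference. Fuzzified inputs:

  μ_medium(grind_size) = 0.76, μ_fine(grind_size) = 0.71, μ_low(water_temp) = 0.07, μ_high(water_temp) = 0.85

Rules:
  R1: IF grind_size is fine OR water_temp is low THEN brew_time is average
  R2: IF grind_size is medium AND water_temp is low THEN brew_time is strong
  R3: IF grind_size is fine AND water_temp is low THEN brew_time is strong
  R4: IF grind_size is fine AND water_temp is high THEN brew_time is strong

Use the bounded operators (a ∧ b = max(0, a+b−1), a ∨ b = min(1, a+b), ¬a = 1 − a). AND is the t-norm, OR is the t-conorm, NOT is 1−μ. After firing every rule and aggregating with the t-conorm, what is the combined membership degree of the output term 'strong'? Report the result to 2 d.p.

0.56

R1: fine=0.71, low=0.07; OR[min(1, a+b)] → w = 0.78
R2: medium=0.76, low=0.07; AND[max(0, a+b−1)] → w = 0.00
R3: fine=0.71, low=0.07; AND[max(0, a+b−1)] → w = 0.00
R4: fine=0.71, high=0.85; AND[max(0, a+b−1)] → w = 0.56
Rules with consequent 'strong': {R2, R3, R4} → strengths 0.00, 0.00, 0.56
Aggregate via t-conorm [min(1, a+b)]: 0.56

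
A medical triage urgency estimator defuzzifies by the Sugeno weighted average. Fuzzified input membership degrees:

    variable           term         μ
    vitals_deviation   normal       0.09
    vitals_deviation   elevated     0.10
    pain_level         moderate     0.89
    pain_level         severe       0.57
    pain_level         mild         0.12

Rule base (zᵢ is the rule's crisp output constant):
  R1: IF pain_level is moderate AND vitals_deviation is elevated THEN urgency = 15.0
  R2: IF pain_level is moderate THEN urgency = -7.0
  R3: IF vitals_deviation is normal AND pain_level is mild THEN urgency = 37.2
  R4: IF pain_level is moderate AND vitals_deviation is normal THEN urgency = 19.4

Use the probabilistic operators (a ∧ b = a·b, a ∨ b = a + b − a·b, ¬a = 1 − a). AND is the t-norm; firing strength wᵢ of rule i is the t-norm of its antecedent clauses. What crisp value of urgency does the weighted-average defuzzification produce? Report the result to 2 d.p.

-2.75

R1 (z=15.0): moderate=0.89, elevated=0.10; AND[a·b] → w = 0.0890
R2 (z=-7.0): moderate=0.89 → w = 0.8900
R3 (z=37.2): normal=0.09, mild=0.12; AND[a·b] → w = 0.0108
R4 (z=19.4): moderate=0.89, normal=0.09; AND[a·b] → w = 0.0801
Weighted average = (0.0890·15.0 + 0.8900·-7.0 + 0.0108·37.2 + 0.0801·19.4) / (0.0890 + 0.8900 + 0.0108 + 0.0801)
  = -2.9393 / 1.0699 = -2.75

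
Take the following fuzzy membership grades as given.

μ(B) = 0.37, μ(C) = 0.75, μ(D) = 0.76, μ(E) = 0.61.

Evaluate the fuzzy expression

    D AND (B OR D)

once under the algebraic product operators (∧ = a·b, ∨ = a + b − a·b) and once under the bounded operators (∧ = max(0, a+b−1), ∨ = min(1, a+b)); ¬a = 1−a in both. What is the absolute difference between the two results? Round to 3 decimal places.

0.115

Under algebraic product:
  B OR D = a + b − a·b on (0.3700, 0.7600) = 0.8488
  D AND (B OR D) = a·b on (0.7600, 0.8488) = 0.6451
  → value = 0.6451
Under bounded:
  B OR D = min(1, a+b) on (0.37, 0.76) = 1.00
  D AND (B OR D) = max(0, a+b−1) on (0.76, 1.00) = 0.76
  → value = 0.7600
|0.6451 − 0.7600| = 0.115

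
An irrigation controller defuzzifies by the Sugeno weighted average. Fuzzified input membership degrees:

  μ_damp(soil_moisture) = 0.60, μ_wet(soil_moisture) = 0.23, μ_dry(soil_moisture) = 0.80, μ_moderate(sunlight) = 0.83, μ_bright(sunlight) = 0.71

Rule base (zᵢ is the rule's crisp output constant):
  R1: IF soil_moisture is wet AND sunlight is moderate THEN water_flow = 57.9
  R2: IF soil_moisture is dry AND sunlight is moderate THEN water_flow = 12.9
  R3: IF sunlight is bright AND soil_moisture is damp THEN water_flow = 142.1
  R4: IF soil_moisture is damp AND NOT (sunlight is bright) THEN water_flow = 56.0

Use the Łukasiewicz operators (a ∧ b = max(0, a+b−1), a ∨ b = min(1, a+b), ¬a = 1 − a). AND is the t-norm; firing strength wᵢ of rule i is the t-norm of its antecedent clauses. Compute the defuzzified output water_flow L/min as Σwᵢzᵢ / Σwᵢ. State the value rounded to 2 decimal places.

55.65

R1 (z=57.9): wet=0.23, moderate=0.83; AND[max(0, a+b−1)] → w = 0.06
R2 (z=12.9): dry=0.80, moderate=0.83; AND[max(0, a+b−1)] → w = 0.63
R3 (z=142.1): bright=0.71, damp=0.60; AND[max(0, a+b−1)] → w = 0.31
R4 (z=56.0): damp=0.60, ¬bright=1−0.71=0.29; AND[max(0, a+b−1)] → w = 0.00
Weighted average = (0.06·57.9 + 0.63·12.9 + 0.31·142.1 + 0.00·56.0) / (0.06 + 0.63 + 0.31 + 0.00)
  = 55.6520 / 1.0000 = 55.65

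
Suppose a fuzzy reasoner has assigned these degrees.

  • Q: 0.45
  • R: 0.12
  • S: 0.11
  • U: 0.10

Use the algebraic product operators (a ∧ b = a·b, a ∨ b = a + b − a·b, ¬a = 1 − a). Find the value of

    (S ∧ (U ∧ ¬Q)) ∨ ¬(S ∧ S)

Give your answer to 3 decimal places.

¬Q = 1 − 0.4500 = 0.5500
U ∧ ¬Q = a·b on (0.1000, 0.5500) = 0.0550
S ∧ (U ∧ ¬Q) = a·b on (0.1100, 0.0550) = 0.0061
S ∧ S = a·b on (0.1100, 0.1100) = 0.0121
¬(S ∧ S) = 1 − 0.0121 = 0.9879
(S ∧ (U ∧ ¬Q)) ∨ ¬(S ∧ S) = a + b − a·b on (0.0061, 0.9879) = 0.9880

0.988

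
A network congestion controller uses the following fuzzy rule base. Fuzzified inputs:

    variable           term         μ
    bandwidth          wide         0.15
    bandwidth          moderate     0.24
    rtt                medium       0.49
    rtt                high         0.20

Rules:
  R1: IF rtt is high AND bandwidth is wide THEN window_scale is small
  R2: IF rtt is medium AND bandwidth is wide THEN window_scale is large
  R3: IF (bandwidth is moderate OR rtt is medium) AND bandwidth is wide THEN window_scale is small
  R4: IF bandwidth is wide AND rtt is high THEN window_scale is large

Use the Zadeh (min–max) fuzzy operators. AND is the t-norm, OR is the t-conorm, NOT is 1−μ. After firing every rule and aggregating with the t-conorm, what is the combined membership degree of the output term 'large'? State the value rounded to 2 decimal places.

R1: high=0.20, wide=0.15; AND[min(a, b)] → w = 0.15
R2: medium=0.49, wide=0.15; AND[min(a, b)] → w = 0.15
R3: (moderate=0.24 OR medium=0.49) = 0.49; AND[min(a, b)] with wide=0.15 → w = 0.15
R4: wide=0.15, high=0.20; AND[min(a, b)] → w = 0.15
Rules with consequent 'large': {R2, R4} → strengths 0.15, 0.15
Aggregate via t-conorm [max(a, b)]: 0.15

0.15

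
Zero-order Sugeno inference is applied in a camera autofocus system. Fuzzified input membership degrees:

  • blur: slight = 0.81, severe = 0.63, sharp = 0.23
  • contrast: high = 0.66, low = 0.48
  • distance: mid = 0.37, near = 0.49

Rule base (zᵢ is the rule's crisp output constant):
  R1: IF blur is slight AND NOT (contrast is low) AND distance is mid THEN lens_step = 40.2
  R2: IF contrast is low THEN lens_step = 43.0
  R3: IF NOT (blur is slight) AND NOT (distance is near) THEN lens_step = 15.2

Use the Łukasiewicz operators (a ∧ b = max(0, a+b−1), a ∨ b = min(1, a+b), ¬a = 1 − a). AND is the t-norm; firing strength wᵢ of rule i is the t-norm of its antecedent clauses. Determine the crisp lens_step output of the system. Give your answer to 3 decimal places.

43.000

R1 (z=40.2): slight=0.81, ¬low=1−0.48=0.52, mid=0.37; AND[max(0, a+b−1)] → w = 0.00
R2 (z=43.0): low=0.48 → w = 0.48
R3 (z=15.2): ¬slight=1−0.81=0.19, ¬near=1−0.49=0.51; AND[max(0, a+b−1)] → w = 0.00
Weighted average = (0.00·40.2 + 0.48·43.0 + 0.00·15.2) / (0.00 + 0.48 + 0.00)
  = 20.6400 / 0.4800 = 43.000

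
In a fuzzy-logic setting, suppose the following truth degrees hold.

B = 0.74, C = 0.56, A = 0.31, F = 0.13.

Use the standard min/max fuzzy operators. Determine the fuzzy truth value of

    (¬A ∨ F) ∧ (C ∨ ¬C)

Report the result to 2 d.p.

¬A = 1 − 0.31 = 0.69
¬A ∨ F = max(a, b) on (0.69, 0.13) = 0.69
¬C = 1 − 0.56 = 0.44
C ∨ ¬C = max(a, b) on (0.56, 0.44) = 0.56
(¬A ∨ F) ∧ (C ∨ ¬C) = min(a, b) on (0.69, 0.56) = 0.56

0.56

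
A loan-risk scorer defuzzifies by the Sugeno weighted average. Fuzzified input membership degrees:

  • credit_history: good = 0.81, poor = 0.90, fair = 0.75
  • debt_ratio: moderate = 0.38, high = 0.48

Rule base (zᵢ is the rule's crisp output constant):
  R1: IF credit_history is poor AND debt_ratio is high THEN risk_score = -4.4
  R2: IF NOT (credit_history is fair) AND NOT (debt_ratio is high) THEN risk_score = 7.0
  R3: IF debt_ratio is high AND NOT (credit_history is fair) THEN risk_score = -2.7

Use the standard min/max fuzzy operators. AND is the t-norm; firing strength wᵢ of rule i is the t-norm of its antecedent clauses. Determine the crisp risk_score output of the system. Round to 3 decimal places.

R1 (z=-4.4): poor=0.90, high=0.48; AND[min(a, b)] → w = 0.48
R2 (z=7.0): ¬fair=1−0.75=0.25, ¬high=1−0.48=0.52; AND[min(a, b)] → w = 0.25
R3 (z=-2.7): high=0.48, ¬fair=1−0.75=0.25; AND[min(a, b)] → w = 0.25
Weighted average = (0.48·-4.4 + 0.25·7.0 + 0.25·-2.7) / (0.48 + 0.25 + 0.25)
  = -1.0370 / 0.9800 = -1.058

-1.058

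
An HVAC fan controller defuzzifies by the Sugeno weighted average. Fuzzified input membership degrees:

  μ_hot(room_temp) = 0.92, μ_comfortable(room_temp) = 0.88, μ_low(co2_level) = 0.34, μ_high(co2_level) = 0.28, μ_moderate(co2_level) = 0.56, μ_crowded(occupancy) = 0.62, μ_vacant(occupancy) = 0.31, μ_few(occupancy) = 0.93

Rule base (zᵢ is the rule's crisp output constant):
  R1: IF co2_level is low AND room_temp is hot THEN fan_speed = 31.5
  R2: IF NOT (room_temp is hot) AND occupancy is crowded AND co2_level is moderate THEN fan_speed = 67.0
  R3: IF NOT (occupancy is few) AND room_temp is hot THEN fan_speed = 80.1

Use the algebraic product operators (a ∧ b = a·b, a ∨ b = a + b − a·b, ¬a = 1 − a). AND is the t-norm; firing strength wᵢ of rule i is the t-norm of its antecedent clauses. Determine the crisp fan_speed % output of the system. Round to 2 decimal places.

R1 (z=31.5): low=0.34, hot=0.92; AND[a·b] → w = 0.3128
R2 (z=67.0): ¬hot=1−0.92=0.08, crowded=0.62, moderate=0.56; AND[a·b] → w = 0.0278
R3 (z=80.1): ¬few=1−0.93=0.07, hot=0.92; AND[a·b] → w = 0.0644
Weighted average = (0.3128·31.5 + 0.0278·67.0 + 0.0644·80.1) / (0.3128 + 0.0278 + 0.0644)
  = 16.8726 / 0.4050 = 41.66

41.66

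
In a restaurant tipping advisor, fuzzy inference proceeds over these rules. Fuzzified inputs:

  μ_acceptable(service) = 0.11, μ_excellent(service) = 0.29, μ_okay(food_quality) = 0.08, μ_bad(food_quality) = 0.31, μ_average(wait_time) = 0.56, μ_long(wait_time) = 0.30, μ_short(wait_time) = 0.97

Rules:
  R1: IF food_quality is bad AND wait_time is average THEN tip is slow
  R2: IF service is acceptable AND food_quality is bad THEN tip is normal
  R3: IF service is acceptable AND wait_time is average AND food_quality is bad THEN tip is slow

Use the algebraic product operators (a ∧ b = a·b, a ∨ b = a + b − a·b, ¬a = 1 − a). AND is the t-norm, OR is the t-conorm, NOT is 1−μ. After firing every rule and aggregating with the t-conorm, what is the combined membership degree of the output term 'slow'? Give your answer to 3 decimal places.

R1: bad=0.31, average=0.56; AND[a·b] → w = 0.1736
R2: acceptable=0.11, bad=0.31; AND[a·b] → w = 0.0341
R3: acceptable=0.11, average=0.56, bad=0.31; AND[a·b] → w = 0.0191
Rules with consequent 'slow': {R1, R3} → strengths 0.1736, 0.0191
Aggregate via t-conorm [a + b − a·b]: 0.1894

0.189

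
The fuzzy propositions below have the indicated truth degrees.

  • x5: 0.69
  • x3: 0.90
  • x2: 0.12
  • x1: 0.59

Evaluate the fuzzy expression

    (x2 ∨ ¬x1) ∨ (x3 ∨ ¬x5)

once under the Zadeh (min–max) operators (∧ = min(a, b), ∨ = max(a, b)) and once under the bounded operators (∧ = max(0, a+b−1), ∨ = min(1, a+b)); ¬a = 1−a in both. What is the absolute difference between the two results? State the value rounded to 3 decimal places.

Under Zadeh (min–max):
  ¬x1 = 1 − 0.59 = 0.41
  x2 ∨ ¬x1 = max(a, b) on (0.12, 0.41) = 0.41
  ¬x5 = 1 − 0.69 = 0.31
  x3 ∨ ¬x5 = max(a, b) on (0.90, 0.31) = 0.90
  (x2 ∨ ¬x1) ∨ (x3 ∨ ¬x5) = max(a, b) on (0.41, 0.90) = 0.90
  → value = 0.9000
Under bounded:
  ¬x1 = 1 − 0.59 = 0.41
  x2 ∨ ¬x1 = min(1, a+b) on (0.12, 0.41) = 0.53
  ¬x5 = 1 − 0.69 = 0.31
  x3 ∨ ¬x5 = min(1, a+b) on (0.90, 0.31) = 1.00
  (x2 ∨ ¬x1) ∨ (x3 ∨ ¬x5) = min(1, a+b) on (0.53, 1.00) = 1.00
  → value = 1.0000
|0.9000 − 1.0000| = 0.100

0.100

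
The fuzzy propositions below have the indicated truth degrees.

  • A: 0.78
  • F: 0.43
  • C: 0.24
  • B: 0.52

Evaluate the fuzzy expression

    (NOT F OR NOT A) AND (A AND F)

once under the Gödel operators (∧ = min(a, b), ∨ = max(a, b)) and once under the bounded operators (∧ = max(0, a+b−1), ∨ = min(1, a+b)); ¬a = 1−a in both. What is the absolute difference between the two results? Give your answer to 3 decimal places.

0.430

Under Gödel:
  NOT F = 1 − 0.43 = 0.57
  NOT A = 1 − 0.78 = 0.22
  NOT F OR NOT A = max(a, b) on (0.57, 0.22) = 0.57
  A AND F = min(a, b) on (0.78, 0.43) = 0.43
  (NOT F OR NOT A) AND (A AND F) = min(a, b) on (0.57, 0.43) = 0.43
  → value = 0.4300
Under bounded:
  NOT F = 1 − 0.43 = 0.57
  NOT A = 1 − 0.78 = 0.22
  NOT F OR NOT A = min(1, a+b) on (0.57, 0.22) = 0.79
  A AND F = max(0, a+b−1) on (0.78, 0.43) = 0.21
  (NOT F OR NOT A) AND (A AND F) = max(0, a+b−1) on (0.79, 0.21) = 0.00
  → value = 0.0000
|0.4300 − 0.0000| = 0.430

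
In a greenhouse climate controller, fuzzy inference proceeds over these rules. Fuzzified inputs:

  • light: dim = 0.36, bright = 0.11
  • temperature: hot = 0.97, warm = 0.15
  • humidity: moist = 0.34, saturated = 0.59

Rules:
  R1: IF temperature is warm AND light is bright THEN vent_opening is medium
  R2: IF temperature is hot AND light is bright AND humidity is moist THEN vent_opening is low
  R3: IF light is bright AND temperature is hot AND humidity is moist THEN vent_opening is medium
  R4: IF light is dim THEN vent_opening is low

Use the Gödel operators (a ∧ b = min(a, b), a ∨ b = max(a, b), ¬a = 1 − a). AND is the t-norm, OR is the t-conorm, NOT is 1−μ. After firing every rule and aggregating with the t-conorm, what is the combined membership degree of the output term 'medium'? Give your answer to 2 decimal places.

0.11

R1: warm=0.15, bright=0.11; AND[min(a, b)] → w = 0.11
R2: hot=0.97, bright=0.11, moist=0.34; AND[min(a, b)] → w = 0.11
R3: bright=0.11, hot=0.97, moist=0.34; AND[min(a, b)] → w = 0.11
R4: dim=0.36 → w = 0.36
Rules with consequent 'medium': {R1, R3} → strengths 0.11, 0.11
Aggregate via t-conorm [max(a, b)]: 0.11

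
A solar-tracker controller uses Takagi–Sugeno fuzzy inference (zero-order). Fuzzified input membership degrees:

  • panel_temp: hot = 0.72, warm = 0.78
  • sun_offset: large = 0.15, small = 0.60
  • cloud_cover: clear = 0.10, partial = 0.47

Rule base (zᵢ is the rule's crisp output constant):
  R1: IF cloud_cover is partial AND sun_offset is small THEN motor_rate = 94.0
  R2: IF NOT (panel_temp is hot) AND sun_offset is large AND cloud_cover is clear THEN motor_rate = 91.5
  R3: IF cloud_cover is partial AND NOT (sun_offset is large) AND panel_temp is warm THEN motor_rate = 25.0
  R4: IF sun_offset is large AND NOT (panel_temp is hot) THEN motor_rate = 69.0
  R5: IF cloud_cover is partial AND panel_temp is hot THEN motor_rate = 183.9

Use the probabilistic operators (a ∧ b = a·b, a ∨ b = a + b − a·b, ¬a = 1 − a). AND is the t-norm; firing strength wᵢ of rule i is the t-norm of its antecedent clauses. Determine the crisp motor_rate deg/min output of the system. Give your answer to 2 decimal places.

R1 (z=94.0): partial=0.47, small=0.60; AND[a·b] → w = 0.2820
R2 (z=91.5): ¬hot=1−0.72=0.28, large=0.15, clear=0.10; AND[a·b] → w = 0.0042
R3 (z=25.0): partial=0.47, ¬large=1−0.15=0.85, warm=0.78; AND[a·b] → w = 0.3116
R4 (z=69.0): large=0.15, ¬hot=1−0.72=0.28; AND[a·b] → w = 0.0420
R5 (z=183.9): partial=0.47, hot=0.72; AND[a·b] → w = 0.3384
Weighted average = (0.2820·94.0 + 0.0042·91.5 + 0.3116·25.0 + 0.0420·69.0 + 0.3384·183.9) / (0.2820 + 0.0042 + 0.3116 + 0.0420 + 0.3384)
  = 99.8123 / 0.9782 = 102.04

102.04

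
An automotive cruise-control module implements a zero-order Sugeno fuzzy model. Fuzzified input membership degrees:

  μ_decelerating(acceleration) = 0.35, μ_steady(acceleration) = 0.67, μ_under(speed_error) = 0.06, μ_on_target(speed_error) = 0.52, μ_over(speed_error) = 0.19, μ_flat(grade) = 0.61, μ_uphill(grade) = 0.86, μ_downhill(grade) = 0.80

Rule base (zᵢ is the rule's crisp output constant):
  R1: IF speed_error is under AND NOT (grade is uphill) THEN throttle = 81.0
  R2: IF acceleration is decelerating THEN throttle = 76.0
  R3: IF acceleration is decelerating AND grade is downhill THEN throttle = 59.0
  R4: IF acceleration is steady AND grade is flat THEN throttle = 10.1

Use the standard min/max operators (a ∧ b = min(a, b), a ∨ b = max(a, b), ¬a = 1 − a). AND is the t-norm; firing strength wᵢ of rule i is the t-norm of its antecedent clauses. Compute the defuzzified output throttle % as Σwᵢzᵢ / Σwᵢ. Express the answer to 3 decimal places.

42.534

R1 (z=81.0): under=0.06, ¬uphill=1−0.86=0.14; AND[min(a, b)] → w = 0.06
R2 (z=76.0): decelerating=0.35 → w = 0.35
R3 (z=59.0): decelerating=0.35, downhill=0.80; AND[min(a, b)] → w = 0.35
R4 (z=10.1): steady=0.67, flat=0.61; AND[min(a, b)] → w = 0.61
Weighted average = (0.06·81.0 + 0.35·76.0 + 0.35·59.0 + 0.61·10.1) / (0.06 + 0.35 + 0.35 + 0.61)
  = 58.2710 / 1.3700 = 42.534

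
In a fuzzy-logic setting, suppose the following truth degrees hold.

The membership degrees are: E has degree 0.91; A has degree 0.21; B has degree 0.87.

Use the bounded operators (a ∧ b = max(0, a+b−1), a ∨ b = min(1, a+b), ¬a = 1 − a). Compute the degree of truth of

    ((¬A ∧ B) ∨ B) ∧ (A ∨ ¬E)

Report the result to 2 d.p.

0.30

¬A = 1 − 0.21 = 0.79
¬A ∧ B = max(0, a+b−1) on (0.79, 0.87) = 0.66
(¬A ∧ B) ∨ B = min(1, a+b) on (0.66, 0.87) = 1.00
¬E = 1 − 0.91 = 0.09
A ∨ ¬E = min(1, a+b) on (0.21, 0.09) = 0.30
((¬A ∧ B) ∨ B) ∧ (A ∨ ¬E) = max(0, a+b−1) on (1.00, 0.30) = 0.30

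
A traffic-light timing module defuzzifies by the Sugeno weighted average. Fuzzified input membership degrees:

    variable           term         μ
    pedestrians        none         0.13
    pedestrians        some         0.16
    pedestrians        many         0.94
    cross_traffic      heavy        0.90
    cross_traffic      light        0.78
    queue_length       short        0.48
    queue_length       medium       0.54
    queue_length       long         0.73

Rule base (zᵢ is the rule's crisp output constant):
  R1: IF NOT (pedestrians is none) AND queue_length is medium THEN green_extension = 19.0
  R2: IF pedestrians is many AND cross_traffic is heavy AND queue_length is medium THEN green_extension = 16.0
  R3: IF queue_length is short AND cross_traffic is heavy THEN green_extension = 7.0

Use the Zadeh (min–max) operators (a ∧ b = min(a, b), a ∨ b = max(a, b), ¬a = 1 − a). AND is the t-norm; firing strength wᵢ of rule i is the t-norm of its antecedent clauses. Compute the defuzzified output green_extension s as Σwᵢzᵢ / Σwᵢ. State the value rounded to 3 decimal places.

R1 (z=19.0): ¬none=1−0.13=0.87, medium=0.54; AND[min(a, b)] → w = 0.54
R2 (z=16.0): many=0.94, heavy=0.90, medium=0.54; AND[min(a, b)] → w = 0.54
R3 (z=7.0): short=0.48, heavy=0.90; AND[min(a, b)] → w = 0.48
Weighted average = (0.54·19.0 + 0.54·16.0 + 0.48·7.0) / (0.54 + 0.54 + 0.48)
  = 22.2600 / 1.5600 = 14.269

14.269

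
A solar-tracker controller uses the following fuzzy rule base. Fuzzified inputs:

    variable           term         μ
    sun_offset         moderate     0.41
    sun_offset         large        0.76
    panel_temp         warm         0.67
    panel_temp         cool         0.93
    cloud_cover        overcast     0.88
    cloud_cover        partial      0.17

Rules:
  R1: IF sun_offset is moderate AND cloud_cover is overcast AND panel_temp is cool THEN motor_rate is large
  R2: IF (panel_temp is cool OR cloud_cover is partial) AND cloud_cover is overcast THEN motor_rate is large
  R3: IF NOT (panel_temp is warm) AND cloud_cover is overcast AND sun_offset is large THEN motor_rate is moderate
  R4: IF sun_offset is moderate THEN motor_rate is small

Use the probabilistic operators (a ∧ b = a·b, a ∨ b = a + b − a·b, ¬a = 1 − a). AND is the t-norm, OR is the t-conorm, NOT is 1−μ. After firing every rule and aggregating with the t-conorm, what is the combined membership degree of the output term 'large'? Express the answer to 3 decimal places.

0.886

R1: moderate=0.41, overcast=0.88, cool=0.93; AND[a·b] → w = 0.3355
R2: (cool=0.93 OR partial=0.17) = 0.9419; AND[a·b] with overcast=0.88 → w = 0.8289
R3: ¬warm=1−0.67=0.33, overcast=0.88, large=0.76; AND[a·b] → w = 0.2207
R4: moderate=0.41 → w = 0.4100
Rules with consequent 'large': {R1, R2} → strengths 0.3355, 0.8289
Aggregate via t-conorm [a + b − a·b]: 0.8863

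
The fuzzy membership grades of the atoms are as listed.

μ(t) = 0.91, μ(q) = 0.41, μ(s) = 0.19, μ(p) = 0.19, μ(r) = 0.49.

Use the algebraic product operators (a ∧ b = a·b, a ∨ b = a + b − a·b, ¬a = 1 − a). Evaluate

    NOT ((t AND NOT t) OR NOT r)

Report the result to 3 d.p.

0.450

NOT t = 1 − 0.9100 = 0.0900
t AND NOT t = a·b on (0.9100, 0.0900) = 0.0819
NOT r = 1 − 0.4900 = 0.5100
(t AND NOT t) OR NOT r = a + b − a·b on (0.0819, 0.5100) = 0.5501
NOT ((t AND NOT t) OR NOT r) = 1 − 0.5501 = 0.4499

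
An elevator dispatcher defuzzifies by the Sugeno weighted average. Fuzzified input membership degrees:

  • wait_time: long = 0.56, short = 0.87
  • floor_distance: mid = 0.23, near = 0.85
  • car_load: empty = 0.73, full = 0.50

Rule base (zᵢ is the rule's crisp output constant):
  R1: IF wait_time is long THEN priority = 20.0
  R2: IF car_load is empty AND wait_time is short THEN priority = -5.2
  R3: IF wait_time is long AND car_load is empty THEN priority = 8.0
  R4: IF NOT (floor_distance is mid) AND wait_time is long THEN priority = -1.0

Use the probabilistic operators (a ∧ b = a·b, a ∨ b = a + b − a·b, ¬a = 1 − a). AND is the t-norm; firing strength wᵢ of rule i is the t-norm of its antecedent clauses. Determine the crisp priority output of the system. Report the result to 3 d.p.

5.276

R1 (z=20.0): long=0.56 → w = 0.5600
R2 (z=-5.2): empty=0.73, short=0.87; AND[a·b] → w = 0.6351
R3 (z=8.0): long=0.56, empty=0.73; AND[a·b] → w = 0.4088
R4 (z=-1.0): ¬mid=1−0.23=0.77, long=0.56; AND[a·b] → w = 0.4312
Weighted average = (0.5600·20.0 + 0.6351·-5.2 + 0.4088·8.0 + 0.4312·-1.0) / (0.5600 + 0.6351 + 0.4088 + 0.4312)
  = 10.7367 / 2.0351 = 5.276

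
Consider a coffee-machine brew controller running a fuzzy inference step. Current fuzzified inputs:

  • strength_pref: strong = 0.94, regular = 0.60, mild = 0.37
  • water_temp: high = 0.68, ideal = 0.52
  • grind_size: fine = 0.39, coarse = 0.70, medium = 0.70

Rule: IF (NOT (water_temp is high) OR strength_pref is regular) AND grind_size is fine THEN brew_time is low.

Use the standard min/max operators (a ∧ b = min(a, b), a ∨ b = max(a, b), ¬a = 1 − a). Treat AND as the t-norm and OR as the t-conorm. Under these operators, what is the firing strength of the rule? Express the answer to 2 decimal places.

0.39

firing strength: (¬high=1−0.68=0.32 OR regular=0.60) = 0.60; AND[min(a, b)] with fine=0.39 → w = 0.39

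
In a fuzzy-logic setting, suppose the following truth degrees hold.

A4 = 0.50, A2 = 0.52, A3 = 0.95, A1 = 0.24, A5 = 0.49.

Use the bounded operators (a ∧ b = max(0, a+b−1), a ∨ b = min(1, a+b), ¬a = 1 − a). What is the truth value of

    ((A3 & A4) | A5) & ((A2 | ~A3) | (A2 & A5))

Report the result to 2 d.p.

0.52

A3 & A4 = max(0, a+b−1) on (0.95, 0.50) = 0.45
(A3 & A4) | A5 = min(1, a+b) on (0.45, 0.49) = 0.94
~A3 = 1 − 0.95 = 0.05
A2 | ~A3 = min(1, a+b) on (0.52, 0.05) = 0.57
A2 & A5 = max(0, a+b−1) on (0.52, 0.49) = 0.01
(A2 | ~A3) | (A2 & A5) = min(1, a+b) on (0.57, 0.01) = 0.58
((A3 & A4) | A5) & ((A2 | ~A3) | (A2 & A5)) = max(0, a+b−1) on (0.94, 0.58) = 0.52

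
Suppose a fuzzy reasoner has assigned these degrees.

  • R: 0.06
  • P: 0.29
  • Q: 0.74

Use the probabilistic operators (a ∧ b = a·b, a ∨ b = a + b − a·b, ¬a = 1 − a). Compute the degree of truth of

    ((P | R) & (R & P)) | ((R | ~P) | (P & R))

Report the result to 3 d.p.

0.734

P | R = a + b − a·b on (0.2900, 0.0600) = 0.3326
R & P = a·b on (0.0600, 0.2900) = 0.0174
(P | R) & (R & P) = a·b on (0.3326, 0.0174) = 0.0058
~P = 1 − 0.2900 = 0.7100
R | ~P = a + b − a·b on (0.0600, 0.7100) = 0.7274
P & R = a·b on (0.2900, 0.0600) = 0.0174
(R | ~P) | (P & R) = a + b − a·b on (0.7274, 0.0174) = 0.7321
((P | R) & (R & P)) | ((R | ~P) | (P & R)) = a + b − a·b on (0.0058, 0.7321) = 0.7337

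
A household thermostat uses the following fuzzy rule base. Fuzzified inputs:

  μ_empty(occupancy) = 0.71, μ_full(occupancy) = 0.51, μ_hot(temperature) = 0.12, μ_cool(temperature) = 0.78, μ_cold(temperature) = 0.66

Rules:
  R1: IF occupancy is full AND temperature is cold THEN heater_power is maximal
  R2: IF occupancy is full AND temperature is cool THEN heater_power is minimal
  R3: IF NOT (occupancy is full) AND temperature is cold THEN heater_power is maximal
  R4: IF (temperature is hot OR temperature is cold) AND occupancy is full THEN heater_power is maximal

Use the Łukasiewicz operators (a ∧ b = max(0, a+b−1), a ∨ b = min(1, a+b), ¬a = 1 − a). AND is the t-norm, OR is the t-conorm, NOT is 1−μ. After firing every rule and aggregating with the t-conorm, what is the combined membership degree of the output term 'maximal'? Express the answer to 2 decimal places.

0.61

R1: full=0.51, cold=0.66; AND[max(0, a+b−1)] → w = 0.17
R2: full=0.51, cool=0.78; AND[max(0, a+b−1)] → w = 0.29
R3: ¬full=1−0.51=0.49, cold=0.66; AND[max(0, a+b−1)] → w = 0.15
R4: (hot=0.12 OR cold=0.66) = 0.78; AND[max(0, a+b−1)] with full=0.51 → w = 0.29
Rules with consequent 'maximal': {R1, R3, R4} → strengths 0.17, 0.15, 0.29
Aggregate via t-conorm [min(1, a+b)]: 0.61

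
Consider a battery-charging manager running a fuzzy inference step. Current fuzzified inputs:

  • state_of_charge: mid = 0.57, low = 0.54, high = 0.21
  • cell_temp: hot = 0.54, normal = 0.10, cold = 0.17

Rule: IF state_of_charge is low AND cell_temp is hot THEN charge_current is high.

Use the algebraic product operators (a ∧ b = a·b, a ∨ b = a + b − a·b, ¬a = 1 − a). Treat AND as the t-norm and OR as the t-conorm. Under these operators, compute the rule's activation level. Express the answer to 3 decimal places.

firing strength: low=0.54, hot=0.54; AND[a·b] → w = 0.2916

0.292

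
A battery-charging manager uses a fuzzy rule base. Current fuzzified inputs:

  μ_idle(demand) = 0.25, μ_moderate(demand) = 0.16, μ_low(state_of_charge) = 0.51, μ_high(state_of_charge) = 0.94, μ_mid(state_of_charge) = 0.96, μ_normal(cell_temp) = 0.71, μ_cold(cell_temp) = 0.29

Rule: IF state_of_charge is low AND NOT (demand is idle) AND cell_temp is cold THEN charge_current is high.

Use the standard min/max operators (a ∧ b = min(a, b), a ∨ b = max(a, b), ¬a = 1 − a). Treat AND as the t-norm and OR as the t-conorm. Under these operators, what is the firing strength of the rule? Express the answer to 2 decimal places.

0.29

firing strength: low=0.51, ¬idle=1−0.25=0.75, cold=0.29; AND[min(a, b)] → w = 0.29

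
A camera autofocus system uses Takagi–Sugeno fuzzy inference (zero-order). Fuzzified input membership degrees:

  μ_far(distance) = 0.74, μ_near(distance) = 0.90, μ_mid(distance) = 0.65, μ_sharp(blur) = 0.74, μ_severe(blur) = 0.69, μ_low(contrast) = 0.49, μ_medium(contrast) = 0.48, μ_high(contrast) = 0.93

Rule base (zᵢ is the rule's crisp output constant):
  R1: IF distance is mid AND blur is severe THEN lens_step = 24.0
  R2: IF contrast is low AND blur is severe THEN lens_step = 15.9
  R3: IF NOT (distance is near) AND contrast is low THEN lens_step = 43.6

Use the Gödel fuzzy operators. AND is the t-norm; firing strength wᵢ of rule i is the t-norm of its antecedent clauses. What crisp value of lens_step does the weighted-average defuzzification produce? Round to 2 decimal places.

R1 (z=24.0): mid=0.65, severe=0.69; AND[min(a, b)] → w = 0.65
R2 (z=15.9): low=0.49, severe=0.69; AND[min(a, b)] → w = 0.49
R3 (z=43.6): ¬near=1−0.90=0.10, low=0.49; AND[min(a, b)] → w = 0.10
Weighted average = (0.65·24.0 + 0.49·15.9 + 0.10·43.6) / (0.65 + 0.49 + 0.10)
  = 27.7510 / 1.2400 = 22.38

22.38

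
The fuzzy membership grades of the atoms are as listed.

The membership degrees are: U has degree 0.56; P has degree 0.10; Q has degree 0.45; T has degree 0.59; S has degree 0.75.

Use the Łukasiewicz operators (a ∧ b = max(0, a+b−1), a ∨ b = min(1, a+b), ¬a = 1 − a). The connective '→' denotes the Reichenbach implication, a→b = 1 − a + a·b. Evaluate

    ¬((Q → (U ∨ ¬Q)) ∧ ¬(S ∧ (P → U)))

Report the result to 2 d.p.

¬Q = 1 − 0.45 = 0.55
U ∨ ¬Q = min(1, a+b) on (0.56, 0.55) = 1.00
Q → (U ∨ ¬Q)  [Reichenbach: 1 − a + a·b] with a=0.45, b=1.00 → 1.00
P → U  [Reichenbach: 1 − a + a·b] with a=0.10, b=0.56 → 0.96
S ∧ (P → U) = max(0, a+b−1) on (0.75, 0.96) = 0.71
¬(S ∧ (P → U)) = 1 − 0.71 = 0.29
(Q → (U ∨ ¬Q)) ∧ ¬(S ∧ (P → U)) = max(0, a+b−1) on (1.00, 0.29) = 0.29
¬((Q → (U ∨ ¬Q)) ∧ ¬(S ∧ (P → U))) = 1 − 0.29 = 0.71

0.71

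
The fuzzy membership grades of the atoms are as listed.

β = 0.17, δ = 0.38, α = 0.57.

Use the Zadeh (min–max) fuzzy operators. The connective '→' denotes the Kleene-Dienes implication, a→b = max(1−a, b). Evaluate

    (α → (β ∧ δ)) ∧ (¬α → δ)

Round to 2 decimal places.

0.43

β ∧ δ = min(a, b) on (0.17, 0.38) = 0.17
α → (β ∧ δ)  [Kleene-Dienes: max(1−a, b)] with a=0.57, b=0.17 → 0.43
¬α = 1 − 0.57 = 0.43
¬α → δ  [Kleene-Dienes: max(1−a, b)] with a=0.43, b=0.38 → 0.57
(α → (β ∧ δ)) ∧ (¬α → δ) = min(a, b) on (0.43, 0.57) = 0.43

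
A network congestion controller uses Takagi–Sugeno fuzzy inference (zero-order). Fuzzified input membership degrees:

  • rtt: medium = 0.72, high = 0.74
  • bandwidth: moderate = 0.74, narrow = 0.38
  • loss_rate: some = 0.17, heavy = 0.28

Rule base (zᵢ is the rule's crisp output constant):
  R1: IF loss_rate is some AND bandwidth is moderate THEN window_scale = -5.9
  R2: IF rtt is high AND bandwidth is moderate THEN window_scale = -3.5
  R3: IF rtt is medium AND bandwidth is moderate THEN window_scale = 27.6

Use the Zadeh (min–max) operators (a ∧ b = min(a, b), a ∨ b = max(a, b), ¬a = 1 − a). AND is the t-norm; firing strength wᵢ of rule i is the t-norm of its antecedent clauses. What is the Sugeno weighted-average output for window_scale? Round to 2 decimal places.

R1 (z=-5.9): some=0.17, moderate=0.74; AND[min(a, b)] → w = 0.17
R2 (z=-3.5): high=0.74, moderate=0.74; AND[min(a, b)] → w = 0.74
R3 (z=27.6): medium=0.72, moderate=0.74; AND[min(a, b)] → w = 0.72
Weighted average = (0.17·-5.9 + 0.74·-3.5 + 0.72·27.6) / (0.17 + 0.74 + 0.72)
  = 16.2790 / 1.6300 = 9.99

9.99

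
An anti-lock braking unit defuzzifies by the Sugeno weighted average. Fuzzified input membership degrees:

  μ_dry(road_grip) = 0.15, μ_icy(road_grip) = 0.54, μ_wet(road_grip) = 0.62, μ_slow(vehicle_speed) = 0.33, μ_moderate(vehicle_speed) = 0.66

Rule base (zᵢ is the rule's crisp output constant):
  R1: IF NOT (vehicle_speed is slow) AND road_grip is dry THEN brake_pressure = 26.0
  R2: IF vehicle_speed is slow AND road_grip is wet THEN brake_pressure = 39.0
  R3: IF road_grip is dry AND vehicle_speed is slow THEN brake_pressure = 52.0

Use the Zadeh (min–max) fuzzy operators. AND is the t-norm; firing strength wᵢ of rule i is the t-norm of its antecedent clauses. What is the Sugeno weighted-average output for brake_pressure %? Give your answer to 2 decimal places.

39.00

R1 (z=26.0): ¬slow=1−0.33=0.67, dry=0.15; AND[min(a, b)] → w = 0.15
R2 (z=39.0): slow=0.33, wet=0.62; AND[min(a, b)] → w = 0.33
R3 (z=52.0): dry=0.15, slow=0.33; AND[min(a, b)] → w = 0.15
Weighted average = (0.15·26.0 + 0.33·39.0 + 0.15·52.0) / (0.15 + 0.33 + 0.15)
  = 24.5700 / 0.6300 = 39.00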